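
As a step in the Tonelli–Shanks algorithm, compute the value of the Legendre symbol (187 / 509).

(187 / 509)
  = (509 / 187)    [QR: 509 ≡ 1 mod 4, sign kept]
  = (135 / 187)    [509 ≡ 135 mod 187]
  = -(187 / 135)    [QR: both ≡ 3 mod 4, sign flips]
  = -(52 / 135)    [187 ≡ 52 mod 135]
  = -(13 / 135)    [135 ≡ 7 mod 8 ⇒ (2 / 135)^2 = +1]
  = -(135 / 13)    [QR: 13 ≡ 1 mod 4, sign kept]
  = -(5 / 13)    [135 ≡ 5 mod 13]
  = -(13 / 5)    [QR: 5 ≡ 1 mod 4, sign kept]
  = -(3 / 5)    [13 ≡ 3 mod 5]
  = -(5 / 3)    [QR: 5 ≡ 1 mod 4, sign kept]
  = -(2 / 3)    [5 ≡ 2 mod 3]
  = (1 / 3)    [3 ≡ 3 mod 8 ⇒ (2 / 3) = -1]
  = 1    [(1 / 3) = 1]

1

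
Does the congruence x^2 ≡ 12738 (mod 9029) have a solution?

Reduce the numerator: 12738 ≡ 3709 (mod 9029), so (12738|9029) = (3709|9029).
3709 ≡ 1 (mod 4), so quadratic reciprocity gives (3709|9029) = (9029|3709). Reduce: 9029 ≡ 1611 (mod 3709). Now have (1611|3709).
3709 ≡ 1 (mod 4), so quadratic reciprocity gives (1611|3709) = (3709|1611). Reduce: 3709 ≡ 487 (mod 1611). Now have (487|1611).
Both 487 ≡ 3 and 1611 ≡ 3 (mod 4), so reciprocity gives (487|1611) = -(1611|487). Reduce: 1611 ≡ 150 (mod 487). Now have -(150|487).
Factor out 2: 150 = 2·75. Since 487 ≡ 7 (mod 8), (2|487) = +1. Now have -(75|487).
Both 75 ≡ 3 and 487 ≡ 3 (mod 4), so reciprocity gives (75|487) = -(487|75). Reduce: 487 ≡ 37 (mod 75). Now have (37|75).
37 ≡ 1 (mod 4), so quadratic reciprocity gives (37|75) = (75|37). Reduce: 75 ≡ 1 (mod 37). Now have (1|37).
(1|37) = 1. Collecting the sign factors: 1.
The Legendre symbol is 1, so x^2 ≡ 12738 (mod 9029) has solution.

yes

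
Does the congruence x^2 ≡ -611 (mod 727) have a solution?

Reduce the numerator: -611 ≡ 116 (mod 727), so (-611/727) = (116/727).
Factor out 2: 116 = 2^2·29. Since 727 ≡ 7 (mod 8), (2/727) = +1, and (2/727)^2 = +1. Now have (29/727).
29 ≡ 1 (mod 4), so quadratic reciprocity gives (29/727) = (727/29). Reduce: 727 ≡ 2 (mod 29). Now have (2/29).
Factor out 2: 2 = 2. Since 29 ≡ 5 (mod 8), (2/29) = -1. Now have -(1/29).
(1/29) = 1. Collecting the sign factors: -1.
(-611/727) = -1, and 727 is prime, so -611 is not a quadratic residue mod 727.

no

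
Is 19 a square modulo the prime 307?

(19|307)
  = -(307|19)    [QR: both ≡ 3 mod 4, sign flips]
  = -(3|19)    [307 ≡ 3 mod 19]
  = (19|3)    [QR: both ≡ 3 mod 4, sign flips]
  = (1|3)    [19 ≡ 1 mod 3]
  = 1    [(1|3) = 1]
(19|307) = 1, and 307 is prime, so 19 is a quadratic residue mod 307.

yes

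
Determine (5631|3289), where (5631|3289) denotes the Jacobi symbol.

Reduce the numerator: 5631 ≡ 2342 (mod 3289), so (5631|3289) = (2342|3289).
Factor out 2: 2342 = 2·1171. Since 3289 ≡ 1 (mod 8), (2|3289) = +1. Now have (1171|3289).
3289 ≡ 1 (mod 4), so quadratic reciprocity gives (1171|3289) = (3289|1171). Reduce: 3289 ≡ 947 (mod 1171). Now have (947|1171).
Both 947 ≡ 3 and 1171 ≡ 3 (mod 4), so reciprocity gives (947|1171) = -(1171|947). Reduce: 1171 ≡ 224 (mod 947). Now have -(224|947).
Factor out 2: 224 = 2^5·7. Since 947 ≡ 3 (mod 8), (2|947) = -1, and (2|947)^5 = -1. Now have (7|947).
Both 7 ≡ 3 and 947 ≡ 3 (mod 4), so reciprocity gives (7|947) = -(947|7). Reduce: 947 ≡ 2 (mod 7). Now have -(2|7).
Factor out 2: 2 = 2. Since 7 ≡ 7 (mod 8), (2|7) = +1. Now have -(1|7).
(1|7) = 1. Collecting the sign factors: -1.

-1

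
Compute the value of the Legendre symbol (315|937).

1

937 ≡ 1 (mod 4), so quadratic reciprocity gives (315|937) = (937|315). Reduce: 937 ≡ 307 (mod 315). Now have (307|315).
Both 307 ≡ 3 and 315 ≡ 3 (mod 4), so reciprocity gives (307|315) = -(315|307). Reduce: 315 ≡ 8 (mod 307). Now have -(8|307).
Factor out 2: 8 = 2^3. Since 307 ≡ 3 (mod 8), (2|307) = -1, and (2|307)^3 = -1. Now have (1|307).
(1|307) = 1. Collecting the sign factors: 1.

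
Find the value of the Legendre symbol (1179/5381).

(1179/5381)
  = (5381/1179)    [QR: 5381 ≡ 1 mod 4, sign kept]
  = (665/1179)    [5381 ≡ 665 mod 1179]
  = (1179/665)    [QR: 665 ≡ 1 mod 4, sign kept]
  = (514/665)    [1179 ≡ 514 mod 665]
  = (257/665)    [665 ≡ 1 mod 8 ⇒ (2/665) = +1]
  = (665/257)    [QR: 257 ≡ 1 mod 4, sign kept]
  = (151/257)    [665 ≡ 151 mod 257]
  = (257/151)    [QR: 257 ≡ 1 mod 4, sign kept]
  = (106/151)    [257 ≡ 106 mod 151]
  = (53/151)    [151 ≡ 7 mod 8 ⇒ (2/151) = +1]
  = (151/53)    [QR: 53 ≡ 1 mod 4, sign kept]
  = (45/53)    [151 ≡ 45 mod 53]
  = (53/45)    [QR: 45 ≡ 1 mod 4, sign kept]
  = (8/45)    [53 ≡ 8 mod 45]
  = -(1/45)    [45 ≡ 5 mod 8 ⇒ (2/45)^3 = -1]
  = -1    [(1/45) = 1]

-1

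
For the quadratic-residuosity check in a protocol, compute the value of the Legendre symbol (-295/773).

1

Reduce the numerator: -295 ≡ 478 (mod 773), so (-295/773) = (478/773).
Factor out 2: 478 = 2·239. Since 773 ≡ 5 (mod 8), (2/773) = -1. Now have -(239/773).
773 ≡ 1 (mod 4), so quadratic reciprocity gives (239/773) = (773/239). Reduce: 773 ≡ 56 (mod 239). Now have -(56/239).
Factor out 2: 56 = 2^3·7. Since 239 ≡ 7 (mod 8), (2/239) = +1, and (2/239)^3 = +1. Now have -(7/239).
Both 7 ≡ 3 and 239 ≡ 3 (mod 4), so reciprocity gives (7/239) = -(239/7). Reduce: 239 ≡ 1 (mod 7). Now have (1/7).
(1/7) = 1. Collecting the sign factors: 1.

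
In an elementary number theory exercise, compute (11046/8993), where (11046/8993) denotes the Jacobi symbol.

1

Reduce the numerator: 11046 ≡ 2053 (mod 8993), so (11046/8993) = (2053/8993).
2053 ≡ 1 (mod 4), so quadratic reciprocity gives (2053/8993) = (8993/2053). Reduce: 8993 ≡ 781 (mod 2053). Now have (781/2053).
781 ≡ 1 (mod 4), so quadratic reciprocity gives (781/2053) = (2053/781). Reduce: 2053 ≡ 491 (mod 781). Now have (491/781).
781 ≡ 1 (mod 4), so quadratic reciprocity gives (491/781) = (781/491). Reduce: 781 ≡ 290 (mod 491). Now have (290/491).
Factor out 2: 290 = 2·145. Since 491 ≡ 3 (mod 8), (2/491) = -1. Now have -(145/491).
145 ≡ 1 (mod 4), so quadratic reciprocity gives (145/491) = (491/145). Reduce: 491 ≡ 56 (mod 145). Now have -(56/145).
Factor out 2: 56 = 2^3·7. Since 145 ≡ 1 (mod 8), (2/145) = +1, and (2/145)^3 = +1. Now have -(7/145).
145 ≡ 1 (mod 4), so quadratic reciprocity gives (7/145) = (145/7). Reduce: 145 ≡ 5 (mod 7). Now have -(5/7).
5 ≡ 1 (mod 4), so quadratic reciprocity gives (5/7) = (7/5). Reduce: 7 ≡ 2 (mod 5). Now have -(2/5).
Factor out 2: 2 = 2. Since 5 ≡ 5 (mod 8), (2/5) = -1. Now have (1/5).
(1/5) = 1. Collecting the sign factors: 1.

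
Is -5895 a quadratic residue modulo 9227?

yes

(-5895|9227)
  = -(5895|9227)    [9227 ≡ 3 mod 4 ⇒ (-1|9227) = -1]
  = (9227|5895)    [QR: both ≡ 3 mod 4, sign flips]
  = (3332|5895)    [9227 ≡ 3332 mod 5895]
  = (833|5895)    [5895 ≡ 7 mod 8 ⇒ (2|5895)^2 = +1]
  = (5895|833)    [QR: 833 ≡ 1 mod 4, sign kept]
  = (64|833)    [5895 ≡ 64 mod 833]
  = (1|833)    [833 ≡ 1 mod 8 ⇒ (2|833)^6 = +1]
  = 1    [(1|833) = 1]
(-5895|9227) = 1, and 9227 is prime, so -5895 is a quadratic residue mod 9227.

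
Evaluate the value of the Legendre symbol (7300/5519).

-1

Reduce the numerator: 7300 ≡ 1781 (mod 5519), so (7300/5519) = (1781/5519).
1781 ≡ 1 (mod 4), so quadratic reciprocity gives (1781/5519) = (5519/1781). Reduce: 5519 ≡ 176 (mod 1781). Now have (176/1781).
Factor out 2: 176 = 2^4·11. Since 1781 ≡ 5 (mod 8), (2/1781) = -1, and (2/1781)^4 = +1. Now have (11/1781).
1781 ≡ 1 (mod 4), so quadratic reciprocity gives (11/1781) = (1781/11). Reduce: 1781 ≡ 10 (mod 11). Now have (10/11).
Factor out 2: 10 = 2·5. Since 11 ≡ 3 (mod 8), (2/11) = -1. Now have -(5/11).
5 ≡ 1 (mod 4), so quadratic reciprocity gives (5/11) = (11/5). Reduce: 11 ≡ 1 (mod 5). Now have -(1/5).
(1/5) = 1. Collecting the sign factors: -1.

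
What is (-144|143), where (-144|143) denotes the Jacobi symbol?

-1

Pull out -1: (-144|143) = (-1|143)·(144|143). Since 143 ≡ 3 (mod 4), (-1|143) = -1. Now have -(144|143).
Reduce the numerator: 144 ≡ 1 (mod 143), so (144|143) = (1|143).
(1|143) = 1. Collecting the sign factors: -1.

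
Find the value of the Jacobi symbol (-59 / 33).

-1

(-59 / 33)
  = (7 / 33)    [-59 ≡ 7 mod 33]
  = (33 / 7)    [QR: 33 ≡ 1 mod 4, sign kept]
  = (5 / 7)    [33 ≡ 5 mod 7]
  = (7 / 5)    [QR: 5 ≡ 1 mod 4, sign kept]
  = (2 / 5)    [7 ≡ 2 mod 5]
  = -(1 / 5)    [5 ≡ 5 mod 8 ⇒ (2 / 5) = -1]
  = -1    [(1 / 5) = 1]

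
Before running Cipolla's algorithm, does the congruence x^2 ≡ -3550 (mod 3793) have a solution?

yes

(-3550|3793)
  = (243|3793)    [-3550 ≡ 243 mod 3793]
  = (3793|243)    [QR: 3793 ≡ 1 mod 4, sign kept]
  = (148|243)    [3793 ≡ 148 mod 243]
  = (37|243)    [243 ≡ 3 mod 8 ⇒ (2|243)^2 = +1]
  = (243|37)    [QR: 37 ≡ 1 mod 4, sign kept]
  = (21|37)    [243 ≡ 21 mod 37]
  = (37|21)    [QR: 21 ≡ 1 mod 4, sign kept]
  = (16|21)    [37 ≡ 16 mod 21]
  = (1|21)    [21 ≡ 5 mod 8 ⇒ (2|21)^4 = +1]
  = 1    [(1|21) = 1]
The Legendre symbol is 1, so x^2 ≡ -3550 (mod 3793) has solution.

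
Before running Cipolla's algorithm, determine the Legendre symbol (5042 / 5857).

-1

(5042 / 5857)
  = (2521 / 5857)    [5857 ≡ 1 mod 8 ⇒ (2 / 5857) = +1]
  = (5857 / 2521)    [QR: 2521 ≡ 1 mod 4, sign kept]
  = (815 / 2521)    [5857 ≡ 815 mod 2521]
  = (2521 / 815)    [QR: 2521 ≡ 1 mod 4, sign kept]
  = (76 / 815)    [2521 ≡ 76 mod 815]
  = (19 / 815)    [815 ≡ 7 mod 8 ⇒ (2 / 815)^2 = +1]
  = -(815 / 19)    [QR: both ≡ 3 mod 4, sign flips]
  = -(17 / 19)    [815 ≡ 17 mod 19]
  = -(19 / 17)    [QR: 17 ≡ 1 mod 4, sign kept]
  = -(2 / 17)    [19 ≡ 2 mod 17]
  = -(1 / 17)    [17 ≡ 1 mod 8 ⇒ (2 / 17) = +1]
  = -1    [(1 / 17) = 1]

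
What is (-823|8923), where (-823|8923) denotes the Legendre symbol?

Pull out -1: (-823|8923) = (-1|8923)·(823|8923). Since 8923 ≡ 3 (mod 4), (-1|8923) = -1. Now have -(823|8923).
Both 823 ≡ 3 and 8923 ≡ 3 (mod 4), so reciprocity gives (823|8923) = -(8923|823). Reduce: 8923 ≡ 693 (mod 823). Now have (693|823).
693 ≡ 1 (mod 4), so quadratic reciprocity gives (693|823) = (823|693). Reduce: 823 ≡ 130 (mod 693). Now have (130|693).
Factor out 2: 130 = 2·65. Since 693 ≡ 5 (mod 8), (2|693) = -1. Now have -(65|693).
65 ≡ 1 (mod 4), so quadratic reciprocity gives (65|693) = (693|65). Reduce: 693 ≡ 43 (mod 65). Now have -(43|65).
65 ≡ 1 (mod 4), so quadratic reciprocity gives (43|65) = (65|43). Reduce: 65 ≡ 22 (mod 43). Now have -(22|43).
Factor out 2: 22 = 2·11. Since 43 ≡ 3 (mod 8), (2|43) = -1. Now have (11|43).
Both 11 ≡ 3 and 43 ≡ 3 (mod 4), so reciprocity gives (11|43) = -(43|11). Reduce: 43 ≡ 10 (mod 11). Now have -(10|11).
Factor out 2: 10 = 2·5. Since 11 ≡ 3 (mod 8), (2|11) = -1. Now have (5|11).
5 ≡ 1 (mod 4), so quadratic reciprocity gives (5|11) = (11|5). Reduce: 11 ≡ 1 (mod 5). Now have (1|5).
(1|5) = 1. Collecting the sign factors: 1.

1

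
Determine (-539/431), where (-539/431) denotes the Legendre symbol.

-1

Reduce the numerator: -539 ≡ 323 (mod 431), so (-539/431) = (323/431).
Both 323 ≡ 3 and 431 ≡ 3 (mod 4), so reciprocity gives (323/431) = -(431/323). Reduce: 431 ≡ 108 (mod 323). Now have -(108/323).
Factor out 2: 108 = 2^2·27. Since 323 ≡ 3 (mod 8), (2/323) = -1, and (2/323)^2 = +1. Now have -(27/323).
Both 27 ≡ 3 and 323 ≡ 3 (mod 4), so reciprocity gives (27/323) = -(323/27). Reduce: 323 ≡ 26 (mod 27). Now have (26/27).
Factor out 2: 26 = 2·13. Since 27 ≡ 3 (mod 8), (2/27) = -1. Now have -(13/27).
13 ≡ 1 (mod 4), so quadratic reciprocity gives (13/27) = (27/13). Reduce: 27 ≡ 1 (mod 13). Now have -(1/13).
(1/13) = 1. Collecting the sign factors: -1.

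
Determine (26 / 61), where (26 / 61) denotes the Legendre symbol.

(26 / 61)
  = -(13 / 61)    [61 ≡ 5 mod 8 ⇒ (2 / 61) = -1]
  = -(61 / 13)    [QR: 13 ≡ 1 mod 4, sign kept]
  = -(9 / 13)    [61 ≡ 9 mod 13]
  = -(13 / 9)    [QR: 9 ≡ 1 mod 4, sign kept]
  = -(4 / 9)    [13 ≡ 4 mod 9]
  = -(1 / 9)    [9 ≡ 1 mod 8 ⇒ (2 / 9)^2 = +1]
  = -1    [(1 / 9) = 1]

-1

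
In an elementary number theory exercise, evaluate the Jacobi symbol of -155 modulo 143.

-1

Reduce the numerator: -155 ≡ 131 (mod 143), so (-155 / 143) = (131 / 143).
Both 131 ≡ 3 and 143 ≡ 3 (mod 4), so reciprocity gives (131 / 143) = -(143 / 131). Reduce: 143 ≡ 12 (mod 131). Now have -(12 / 131).
Factor out 2: 12 = 2^2·3. Since 131 ≡ 3 (mod 8), (2 / 131) = -1, and (2 / 131)^2 = +1. Now have -(3 / 131).
Both 3 ≡ 3 and 131 ≡ 3 (mod 4), so reciprocity gives (3 / 131) = -(131 / 3). Reduce: 131 ≡ 2 (mod 3). Now have (2 / 3).
Factor out 2: 2 = 2. Since 3 ≡ 3 (mod 8), (2 / 3) = -1. Now have -(1 / 3).
(1 / 3) = 1. Collecting the sign factors: -1.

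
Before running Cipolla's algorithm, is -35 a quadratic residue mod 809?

yes

(-35/809)
  = (35/809)    [809 ≡ 1 mod 4 ⇒ (-1/809) = +1]
  = (809/35)    [QR: 809 ≡ 1 mod 4, sign kept]
  = (4/35)    [809 ≡ 4 mod 35]
  = (1/35)    [35 ≡ 3 mod 8 ⇒ (2/35)^2 = +1]
  = 1    [(1/35) = 1]
The Legendre symbol is 1, so x^2 ≡ -35 (mod 809) has solution.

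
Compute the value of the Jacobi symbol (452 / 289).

1

Reduce the numerator: 452 ≡ 163 (mod 289), so (452 / 289) = (163 / 289).
289 ≡ 1 (mod 4), so quadratic reciprocity gives (163 / 289) = (289 / 163). Reduce: 289 ≡ 126 (mod 163). Now have (126 / 163).
Factor out 2: 126 = 2·63. Since 163 ≡ 3 (mod 8), (2 / 163) = -1. Now have -(63 / 163).
Both 63 ≡ 3 and 163 ≡ 3 (mod 4), so reciprocity gives (63 / 163) = -(163 / 63). Reduce: 163 ≡ 37 (mod 63). Now have (37 / 63).
37 ≡ 1 (mod 4), so quadratic reciprocity gives (37 / 63) = (63 / 37). Reduce: 63 ≡ 26 (mod 37). Now have (26 / 37).
Factor out 2: 26 = 2·13. Since 37 ≡ 5 (mod 8), (2 / 37) = -1. Now have -(13 / 37).
13 ≡ 1 (mod 4), so quadratic reciprocity gives (13 / 37) = (37 / 13). Reduce: 37 ≡ 11 (mod 13). Now have -(11 / 13).
13 ≡ 1 (mod 4), so quadratic reciprocity gives (11 / 13) = (13 / 11). Reduce: 13 ≡ 2 (mod 11). Now have -(2 / 11).
Factor out 2: 2 = 2. Since 11 ≡ 3 (mod 8), (2 / 11) = -1. Now have (1 / 11).
(1 / 11) = 1. Collecting the sign factors: 1.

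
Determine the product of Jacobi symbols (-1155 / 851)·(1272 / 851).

By multiplicativity, (-1155·1272 / 851) = (-1155 / 851)·(1272 / 851).
First factor (-1155 / 851):
Reduce the numerator: -1155 ≡ 547 (mod 851), so (-1155 / 851) = (547 / 851).
Both 547 ≡ 3 and 851 ≡ 3 (mod 4), so reciprocity gives (547 / 851) = -(851 / 547). Reduce: 851 ≡ 304 (mod 547). Now have -(304 / 547).
Factor out 2: 304 = 2^4·19. Since 547 ≡ 3 (mod 8), (2 / 547) = -1, and (2 / 547)^4 = +1. Now have -(19 / 547).
Both 19 ≡ 3 and 547 ≡ 3 (mod 4), so reciprocity gives (19 / 547) = -(547 / 19). Reduce: 547 ≡ 15 (mod 19). Now have (15 / 19).
Both 15 ≡ 3 and 19 ≡ 3 (mod 4), so reciprocity gives (15 / 19) = -(19 / 15). Reduce: 19 ≡ 4 (mod 15). Now have -(4 / 15).
Factor out 2: 4 = 2^2. Since 15 ≡ 7 (mod 8), (2 / 15) = +1, and (2 / 15)^2 = +1. Now have -(1 / 15).
(1 / 15) = 1. Collecting the sign factors: -1.
Second factor (1272 / 851):
Reduce the numerator: 1272 ≡ 421 (mod 851), so (1272 / 851) = (421 / 851).
421 ≡ 1 (mod 4), so quadratic reciprocity gives (421 / 851) = (851 / 421). Reduce: 851 ≡ 9 (mod 421). Now have (9 / 421).
9 ≡ 1 (mod 4), so quadratic reciprocity gives (9 / 421) = (421 / 9). Reduce: 421 ≡ 7 (mod 9). Now have (7 / 9).
9 ≡ 1 (mod 4), so quadratic reciprocity gives (7 / 9) = (9 / 7). Reduce: 9 ≡ 2 (mod 7). Now have (2 / 7).
Factor out 2: 2 = 2. Since 7 ≡ 7 (mod 8), (2 / 7) = +1. Now have (1 / 7).
(1 / 7) = 1. Collecting the sign factors: 1.
Product: (-1)·(1) = -1.

-1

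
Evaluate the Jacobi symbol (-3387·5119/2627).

1

By multiplicativity, (-3387·5119/2627) = (-3387/2627)·(5119/2627).
First factor (-3387/2627):
Reduce the numerator: -3387 ≡ 1867 (mod 2627), so (-3387/2627) = (1867/2627).
Both 1867 ≡ 3 and 2627 ≡ 3 (mod 4), so reciprocity gives (1867/2627) = -(2627/1867). Reduce: 2627 ≡ 760 (mod 1867). Now have -(760/1867).
Factor out 2: 760 = 2^3·95. Since 1867 ≡ 3 (mod 8), (2/1867) = -1, and (2/1867)^3 = -1. Now have (95/1867).
Both 95 ≡ 3 and 1867 ≡ 3 (mod 4), so reciprocity gives (95/1867) = -(1867/95). Reduce: 1867 ≡ 62 (mod 95). Now have -(62/95).
Factor out 2: 62 = 2·31. Since 95 ≡ 7 (mod 8), (2/95) = +1. Now have -(31/95).
Both 31 ≡ 3 and 95 ≡ 3 (mod 4), so reciprocity gives (31/95) = -(95/31). Reduce: 95 ≡ 2 (mod 31). Now have (2/31).
Factor out 2: 2 = 2. Since 31 ≡ 7 (mod 8), (2/31) = +1. Now have (1/31).
(1/31) = 1. Collecting the sign factors: 1.
Second factor (5119/2627):
Reduce the numerator: 5119 ≡ 2492 (mod 2627), so (5119/2627) = (2492/2627).
Factor out 2: 2492 = 2^2·623. Since 2627 ≡ 3 (mod 8), (2/2627) = -1, and (2/2627)^2 = +1. Now have (623/2627).
Both 623 ≡ 3 and 2627 ≡ 3 (mod 4), so reciprocity gives (623/2627) = -(2627/623). Reduce: 2627 ≡ 135 (mod 623). Now have -(135/623).
Both 135 ≡ 3 and 623 ≡ 3 (mod 4), so reciprocity gives (135/623) = -(623/135). Reduce: 623 ≡ 83 (mod 135). Now have (83/135).
Both 83 ≡ 3 and 135 ≡ 3 (mod 4), so reciprocity gives (83/135) = -(135/83). Reduce: 135 ≡ 52 (mod 83). Now have -(52/83).
Factor out 2: 52 = 2^2·13. Since 83 ≡ 3 (mod 8), (2/83) = -1, and (2/83)^2 = +1. Now have -(13/83).
13 ≡ 1 (mod 4), so quadratic reciprocity gives (13/83) = (83/13). Reduce: 83 ≡ 5 (mod 13). Now have -(5/13).
5 ≡ 1 (mod 4), so quadratic reciprocity gives (5/13) = (13/5). Reduce: 13 ≡ 3 (mod 5). Now have -(3/5).
5 ≡ 1 (mod 4), so quadratic reciprocity gives (3/5) = (5/3). Reduce: 5 ≡ 2 (mod 3). Now have -(2/3).
Factor out 2: 2 = 2. Since 3 ≡ 3 (mod 8), (2/3) = -1. Now have (1/3).
(1/3) = 1. Collecting the sign factors: 1.
Product: (1)·(1) = 1.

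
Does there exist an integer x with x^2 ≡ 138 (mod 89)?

(138|89)
  = (49|89)    [138 ≡ 49 mod 89]
  = (89|49)    [QR: 49 ≡ 1 mod 4, sign kept]
  = (40|49)    [89 ≡ 40 mod 49]
  = (5|49)    [49 ≡ 1 mod 8 ⇒ (2|49)^3 = +1]
  = (49|5)    [QR: 5 ≡ 1 mod 4, sign kept]
  = (4|5)    [49 ≡ 4 mod 5]
  = (1|5)    [5 ≡ 5 mod 8 ⇒ (2|5)^2 = +1]
  = 1    [(1|5) = 1]
(138|89) = 1, and 89 is prime, so 138 is a quadratic residue mod 89.

yes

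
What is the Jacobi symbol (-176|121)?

0

Reduce the numerator: -176 ≡ 66 (mod 121), so (-176|121) = (66|121).
Factor out 2: 66 = 2·33. Since 121 ≡ 1 (mod 8), (2|121) = +1. Now have (33|121).
33 ≡ 1 (mod 4), so quadratic reciprocity gives (33|121) = (121|33). Reduce: 121 ≡ 22 (mod 33). Now have (22|33).
Factor out 2: 22 = 2·11. Since 33 ≡ 1 (mod 8), (2|33) = +1. Now have (11|33).
33 ≡ 1 (mod 4), so quadratic reciprocity gives (11|33) = (33|11). Reduce: 33 ≡ 0 (mod 11). Now have (0|11).
The numerator is now 0 with denominator 11 > 1: the symbol is 0.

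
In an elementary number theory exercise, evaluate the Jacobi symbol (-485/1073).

(-485/1073)
  = (485/1073)    [1073 ≡ 1 mod 4 ⇒ (-1/1073) = +1]
  = (1073/485)    [QR: 485 ≡ 1 mod 4, sign kept]
  = (103/485)    [1073 ≡ 103 mod 485]
  = (485/103)    [QR: 485 ≡ 1 mod 4, sign kept]
  = (73/103)    [485 ≡ 73 mod 103]
  = (103/73)    [QR: 73 ≡ 1 mod 4, sign kept]
  = (30/73)    [103 ≡ 30 mod 73]
  = (15/73)    [73 ≡ 1 mod 8 ⇒ (2/73) = +1]
  = (73/15)    [QR: 73 ≡ 1 mod 4, sign kept]
  = (13/15)    [73 ≡ 13 mod 15]
  = (15/13)    [QR: 13 ≡ 1 mod 4, sign kept]
  = (2/13)    [15 ≡ 2 mod 13]
  = -(1/13)    [13 ≡ 5 mod 8 ⇒ (2/13) = -1]
  = -1    [(1/13) = 1]

-1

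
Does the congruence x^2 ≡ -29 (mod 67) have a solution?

no

(-29|67)
  = (38|67)    [-29 ≡ 38 mod 67]
  = -(19|67)    [67 ≡ 3 mod 8 ⇒ (2|67) = -1]
  = (67|19)    [QR: both ≡ 3 mod 4, sign flips]
  = (10|19)    [67 ≡ 10 mod 19]
  = -(5|19)    [19 ≡ 3 mod 8 ⇒ (2|19) = -1]
  = -(19|5)    [QR: 5 ≡ 1 mod 4, sign kept]
  = -(4|5)    [19 ≡ 4 mod 5]
  = -(1|5)    [5 ≡ 5 mod 8 ⇒ (2|5)^2 = +1]
  = -1    [(1|5) = 1]
The Legendre symbol is -1, so x^2 ≡ -29 (mod 67) has no solution.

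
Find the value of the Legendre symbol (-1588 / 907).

1

(-1588 / 907)
  = -(1588 / 907)    [907 ≡ 3 mod 4 ⇒ (-1 / 907) = -1]
  = -(681 / 907)    [1588 ≡ 681 mod 907]
  = -(907 / 681)    [QR: 681 ≡ 1 mod 4, sign kept]
  = -(226 / 681)    [907 ≡ 226 mod 681]
  = -(113 / 681)    [681 ≡ 1 mod 8 ⇒ (2 / 681) = +1]
  = -(681 / 113)    [QR: 113 ≡ 1 mod 4, sign kept]
  = -(3 / 113)    [681 ≡ 3 mod 113]
  = -(113 / 3)    [QR: 113 ≡ 1 mod 4, sign kept]
  = -(2 / 3)    [113 ≡ 2 mod 3]
  = (1 / 3)    [3 ≡ 3 mod 8 ⇒ (2 / 3) = -1]
  = 1    [(1 / 3) = 1]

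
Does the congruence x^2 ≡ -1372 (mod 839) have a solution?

no

Pull out -1: (-1372/839) = (-1/839)·(1372/839). Since 839 ≡ 3 (mod 4), (-1/839) = -1. Now have -(1372/839).
Reduce the numerator: 1372 ≡ 533 (mod 839), so (1372/839) = (533/839).
533 ≡ 1 (mod 4), so quadratic reciprocity gives (533/839) = (839/533). Reduce: 839 ≡ 306 (mod 533). Now have -(306/533).
Factor out 2: 306 = 2·153. Since 533 ≡ 5 (mod 8), (2/533) = -1. Now have (153/533).
153 ≡ 1 (mod 4), so quadratic reciprocity gives (153/533) = (533/153). Reduce: 533 ≡ 74 (mod 153). Now have (74/153).
Factor out 2: 74 = 2·37. Since 153 ≡ 1 (mod 8), (2/153) = +1. Now have (37/153).
37 ≡ 1 (mod 4), so quadratic reciprocity gives (37/153) = (153/37). Reduce: 153 ≡ 5 (mod 37). Now have (5/37).
5 ≡ 1 (mod 4), so quadratic reciprocity gives (5/37) = (37/5). Reduce: 37 ≡ 2 (mod 5). Now have (2/5).
Factor out 2: 2 = 2. Since 5 ≡ 5 (mod 8), (2/5) = -1. Now have -(1/5).
(1/5) = 1. Collecting the sign factors: -1.
(-1372/839) = -1, and 839 is prime, so -1372 is not a quadratic residue mod 839.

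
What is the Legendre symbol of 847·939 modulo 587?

1

By multiplicativity, (847·939/587) = (847/587)·(939/587).
First factor (847/587):
Reduce the numerator: 847 ≡ 260 (mod 587), so (847/587) = (260/587).
Factor out 2: 260 = 2^2·65. Since 587 ≡ 3 (mod 8), (2/587) = -1, and (2/587)^2 = +1. Now have (65/587).
65 ≡ 1 (mod 4), so quadratic reciprocity gives (65/587) = (587/65). Reduce: 587 ≡ 2 (mod 65). Now have (2/65).
Factor out 2: 2 = 2. Since 65 ≡ 1 (mod 8), (2/65) = +1. Now have (1/65).
(1/65) = 1. Collecting the sign factors: 1.
Second factor (939/587):
Reduce the numerator: 939 ≡ 352 (mod 587), so (939/587) = (352/587).
Factor out 2: 352 = 2^5·11. Since 587 ≡ 3 (mod 8), (2/587) = -1, and (2/587)^5 = -1. Now have -(11/587).
Both 11 ≡ 3 and 587 ≡ 3 (mod 4), so reciprocity gives (11/587) = -(587/11). Reduce: 587 ≡ 4 (mod 11). Now have (4/11).
Factor out 2: 4 = 2^2. Since 11 ≡ 3 (mod 8), (2/11) = -1, and (2/11)^2 = +1. Now have (1/11).
(1/11) = 1. Collecting the sign factors: 1.
Product: (1)·(1) = 1.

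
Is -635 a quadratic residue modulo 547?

yes

Pull out -1: (-635/547) = (-1/547)·(635/547). Since 547 ≡ 3 (mod 4), (-1/547) = -1. Now have -(635/547).
Reduce the numerator: 635 ≡ 88 (mod 547), so (635/547) = (88/547).
Factor out 2: 88 = 2^3·11. Since 547 ≡ 3 (mod 8), (2/547) = -1, and (2/547)^3 = -1. Now have (11/547).
Both 11 ≡ 3 and 547 ≡ 3 (mod 4), so reciprocity gives (11/547) = -(547/11). Reduce: 547 ≡ 8 (mod 11). Now have -(8/11).
Factor out 2: 8 = 2^3. Since 11 ≡ 3 (mod 8), (2/11) = -1, and (2/11)^3 = -1. Now have (1/11).
(1/11) = 1. Collecting the sign factors: 1.
The Legendre symbol is 1, so x^2 ≡ -635 (mod 547) has solution.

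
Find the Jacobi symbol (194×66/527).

By multiplicativity, (194·66/527) = (194/527)·(66/527).
First factor (194/527):
Factor out 2: 194 = 2·97. Since 527 ≡ 7 (mod 8), (2/527) = +1. Now have (97/527).
97 ≡ 1 (mod 4), so quadratic reciprocity gives (97/527) = (527/97). Reduce: 527 ≡ 42 (mod 97). Now have (42/97).
Factor out 2: 42 = 2·21. Since 97 ≡ 1 (mod 8), (2/97) = +1. Now have (21/97).
21 ≡ 1 (mod 4), so quadratic reciprocity gives (21/97) = (97/21). Reduce: 97 ≡ 13 (mod 21). Now have (13/21).
13 ≡ 1 (mod 4), so quadratic reciprocity gives (13/21) = (21/13). Reduce: 21 ≡ 8 (mod 13). Now have (8/13).
Factor out 2: 8 = 2^3. Since 13 ≡ 5 (mod 8), (2/13) = -1, and (2/13)^3 = -1. Now have -(1/13).
(1/13) = 1. Collecting the sign factors: -1.
Second factor (66/527):
Factor out 2: 66 = 2·33. Since 527 ≡ 7 (mod 8), (2/527) = +1. Now have (33/527).
33 ≡ 1 (mod 4), so quadratic reciprocity gives (33/527) = (527/33). Reduce: 527 ≡ 32 (mod 33). Now have (32/33).
Factor out 2: 32 = 2^5. Since 33 ≡ 1 (mod 8), (2/33) = +1, and (2/33)^5 = +1. Now have (1/33).
(1/33) = 1. Collecting the sign factors: 1.
Product: (-1)·(1) = -1.

-1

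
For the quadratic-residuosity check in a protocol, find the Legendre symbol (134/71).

-1

(134/71)
  = (63/71)    [134 ≡ 63 mod 71]
  = -(71/63)    [QR: both ≡ 3 mod 4, sign flips]
  = -(8/63)    [71 ≡ 8 mod 63]
  = -(1/63)    [63 ≡ 7 mod 8 ⇒ (2/63)^3 = +1]
  = -1    [(1/63) = 1]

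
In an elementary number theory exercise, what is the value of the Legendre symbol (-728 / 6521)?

-1

(-728 / 6521)
  = (728 / 6521)    [6521 ≡ 1 mod 4 ⇒ (-1 / 6521) = +1]
  = (91 / 6521)    [6521 ≡ 1 mod 8 ⇒ (2 / 6521)^3 = +1]
  = (6521 / 91)    [QR: 6521 ≡ 1 mod 4, sign kept]
  = (60 / 91)    [6521 ≡ 60 mod 91]
  = (15 / 91)    [91 ≡ 3 mod 8 ⇒ (2 / 91)^2 = +1]
  = -(91 / 15)    [QR: both ≡ 3 mod 4, sign flips]
  = -(1 / 15)    [91 ≡ 1 mod 15]
  = -1    [(1 / 15) = 1]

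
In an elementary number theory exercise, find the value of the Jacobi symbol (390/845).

Factor out 2: 390 = 2·195. Since 845 ≡ 5 (mod 8), (2/845) = -1. Now have -(195/845).
845 ≡ 1 (mod 4), so quadratic reciprocity gives (195/845) = (845/195). Reduce: 845 ≡ 65 (mod 195). Now have -(65/195).
65 ≡ 1 (mod 4), so quadratic reciprocity gives (65/195) = (195/65). Reduce: 195 ≡ 0 (mod 65). Now have -(0/65).
The numerator is now 0 with denominator 65 > 1: the symbol is 0.

0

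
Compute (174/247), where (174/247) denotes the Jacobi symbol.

1

(174/247)
  = (87/247)    [247 ≡ 7 mod 8 ⇒ (2/247) = +1]
  = -(247/87)    [QR: both ≡ 3 mod 4, sign flips]
  = -(73/87)    [247 ≡ 73 mod 87]
  = -(87/73)    [QR: 73 ≡ 1 mod 4, sign kept]
  = -(14/73)    [87 ≡ 14 mod 73]
  = -(7/73)    [73 ≡ 1 mod 8 ⇒ (2/73) = +1]
  = -(73/7)    [QR: 73 ≡ 1 mod 4, sign kept]
  = -(3/7)    [73 ≡ 3 mod 7]
  = (7/3)    [QR: both ≡ 3 mod 4, sign flips]
  = (1/3)    [7 ≡ 1 mod 3]
  = 1    [(1/3) = 1]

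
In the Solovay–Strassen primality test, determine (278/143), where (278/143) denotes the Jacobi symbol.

-1

Reduce the numerator: 278 ≡ 135 (mod 143), so (278/143) = (135/143).
Both 135 ≡ 3 and 143 ≡ 3 (mod 4), so reciprocity gives (135/143) = -(143/135). Reduce: 143 ≡ 8 (mod 135). Now have -(8/135).
Factor out 2: 8 = 2^3. Since 135 ≡ 7 (mod 8), (2/135) = +1, and (2/135)^3 = +1. Now have -(1/135).
(1/135) = 1. Collecting the sign factors: -1.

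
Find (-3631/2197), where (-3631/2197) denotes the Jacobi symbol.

(-3631/2197)
  = (763/2197)    [-3631 ≡ 763 mod 2197]
  = (2197/763)    [QR: 2197 ≡ 1 mod 4, sign kept]
  = (671/763)    [2197 ≡ 671 mod 763]
  = -(763/671)    [QR: both ≡ 3 mod 4, sign flips]
  = -(92/671)    [763 ≡ 92 mod 671]
  = -(23/671)    [671 ≡ 7 mod 8 ⇒ (2/671)^2 = +1]
  = (671/23)    [QR: both ≡ 3 mod 4, sign flips]
  = (4/23)    [671 ≡ 4 mod 23]
  = (1/23)    [23 ≡ 7 mod 8 ⇒ (2/23)^2 = +1]
  = 1    [(1/23) = 1]

1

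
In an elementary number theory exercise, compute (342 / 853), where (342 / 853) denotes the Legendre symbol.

Factor out 2: 342 = 2·171. Since 853 ≡ 5 (mod 8), (2 / 853) = -1. Now have -(171 / 853).
853 ≡ 1 (mod 4), so quadratic reciprocity gives (171 / 853) = (853 / 171). Reduce: 853 ≡ 169 (mod 171). Now have -(169 / 171).
169 ≡ 1 (mod 4), so quadratic reciprocity gives (169 / 171) = (171 / 169). Reduce: 171 ≡ 2 (mod 169). Now have -(2 / 169).
Factor out 2: 2 = 2. Since 169 ≡ 1 (mod 8), (2 / 169) = +1. Now have -(1 / 169).
(1 / 169) = 1. Collecting the sign factors: -1.

-1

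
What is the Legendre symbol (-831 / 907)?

(-831 / 907)
  = (76 / 907)    [-831 ≡ 76 mod 907]
  = (19 / 907)    [907 ≡ 3 mod 8 ⇒ (2 / 907)^2 = +1]
  = -(907 / 19)    [QR: both ≡ 3 mod 4, sign flips]
  = -(14 / 19)    [907 ≡ 14 mod 19]
  = (7 / 19)    [19 ≡ 3 mod 8 ⇒ (2 / 19) = -1]
  = -(19 / 7)    [QR: both ≡ 3 mod 4, sign flips]
  = -(5 / 7)    [19 ≡ 5 mod 7]
  = -(7 / 5)    [QR: 5 ≡ 1 mod 4, sign kept]
  = -(2 / 5)    [7 ≡ 2 mod 5]
  = (1 / 5)    [5 ≡ 5 mod 8 ⇒ (2 / 5) = -1]
  = 1    [(1 / 5) = 1]

1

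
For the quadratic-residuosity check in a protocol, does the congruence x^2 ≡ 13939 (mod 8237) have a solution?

yes

(13939|8237)
  = (5702|8237)    [13939 ≡ 5702 mod 8237]
  = -(2851|8237)    [8237 ≡ 5 mod 8 ⇒ (2|8237) = -1]
  = -(8237|2851)    [QR: 8237 ≡ 1 mod 4, sign kept]
  = -(2535|2851)    [8237 ≡ 2535 mod 2851]
  = (2851|2535)    [QR: both ≡ 3 mod 4, sign flips]
  = (316|2535)    [2851 ≡ 316 mod 2535]
  = (79|2535)    [2535 ≡ 7 mod 8 ⇒ (2|2535)^2 = +1]
  = -(2535|79)    [QR: both ≡ 3 mod 4, sign flips]
  = -(7|79)    [2535 ≡ 7 mod 79]
  = (79|7)    [QR: both ≡ 3 mod 4, sign flips]
  = (2|7)    [79 ≡ 2 mod 7]
  = (1|7)    [7 ≡ 7 mod 8 ⇒ (2|7) = +1]
  = 1    [(1|7) = 1]
The Legendre symbol is 1, so x^2 ≡ 13939 (mod 8237) has solution.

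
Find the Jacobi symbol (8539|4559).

1

Reduce the numerator: 8539 ≡ 3980 (mod 4559), so (8539|4559) = (3980|4559).
Factor out 2: 3980 = 2^2·995. Since 4559 ≡ 7 (mod 8), (2|4559) = +1, and (2|4559)^2 = +1. Now have (995|4559).
Both 995 ≡ 3 and 4559 ≡ 3 (mod 4), so reciprocity gives (995|4559) = -(4559|995). Reduce: 4559 ≡ 579 (mod 995). Now have -(579|995).
Both 579 ≡ 3 and 995 ≡ 3 (mod 4), so reciprocity gives (579|995) = -(995|579). Reduce: 995 ≡ 416 (mod 579). Now have (416|579).
Factor out 2: 416 = 2^5·13. Since 579 ≡ 3 (mod 8), (2|579) = -1, and (2|579)^5 = -1. Now have -(13|579).
13 ≡ 1 (mod 4), so quadratic reciprocity gives (13|579) = (579|13). Reduce: 579 ≡ 7 (mod 13). Now have -(7|13).
13 ≡ 1 (mod 4), so quadratic reciprocity gives (7|13) = (13|7). Reduce: 13 ≡ 6 (mod 7). Now have -(6|7).
Factor out 2: 6 = 2·3. Since 7 ≡ 7 (mod 8), (2|7) = +1. Now have -(3|7).
Both 3 ≡ 3 and 7 ≡ 3 (mod 4), so reciprocity gives (3|7) = -(7|3). Reduce: 7 ≡ 1 (mod 3). Now have (1|3).
(1|3) = 1. Collecting the sign factors: 1.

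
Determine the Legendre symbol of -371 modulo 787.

Pull out -1: (-371 / 787) = (-1 / 787)·(371 / 787). Since 787 ≡ 3 (mod 4), (-1 / 787) = -1. Now have -(371 / 787).
Both 371 ≡ 3 and 787 ≡ 3 (mod 4), so reciprocity gives (371 / 787) = -(787 / 371). Reduce: 787 ≡ 45 (mod 371). Now have (45 / 371).
45 ≡ 1 (mod 4), so quadratic reciprocity gives (45 / 371) = (371 / 45). Reduce: 371 ≡ 11 (mod 45). Now have (11 / 45).
45 ≡ 1 (mod 4), so quadratic reciprocity gives (11 / 45) = (45 / 11). Reduce: 45 ≡ 1 (mod 11). Now have (1 / 11).
(1 / 11) = 1. Collecting the sign factors: 1.

1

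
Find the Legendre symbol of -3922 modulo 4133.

-1

(-3922|4133)
  = (211|4133)    [-3922 ≡ 211 mod 4133]
  = (4133|211)    [QR: 4133 ≡ 1 mod 4, sign kept]
  = (124|211)    [4133 ≡ 124 mod 211]
  = (31|211)    [211 ≡ 3 mod 8 ⇒ (2|211)^2 = +1]
  = -(211|31)    [QR: both ≡ 3 mod 4, sign flips]
  = -(25|31)    [211 ≡ 25 mod 31]
  = -(31|25)    [QR: 25 ≡ 1 mod 4, sign kept]
  = -(6|25)    [31 ≡ 6 mod 25]
  = -(3|25)    [25 ≡ 1 mod 8 ⇒ (2|25) = +1]
  = -(25|3)    [QR: 25 ≡ 1 mod 4, sign kept]
  = -(1|3)    [25 ≡ 1 mod 3]
  = -1    [(1|3) = 1]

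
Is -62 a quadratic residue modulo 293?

no

Reduce the numerator: -62 ≡ 231 (mod 293), so (-62|293) = (231|293).
293 ≡ 1 (mod 4), so quadratic reciprocity gives (231|293) = (293|231). Reduce: 293 ≡ 62 (mod 231). Now have (62|231).
Factor out 2: 62 = 2·31. Since 231 ≡ 7 (mod 8), (2|231) = +1. Now have (31|231).
Both 31 ≡ 3 and 231 ≡ 3 (mod 4), so reciprocity gives (31|231) = -(231|31). Reduce: 231 ≡ 14 (mod 31). Now have -(14|31).
Factor out 2: 14 = 2·7. Since 31 ≡ 7 (mod 8), (2|31) = +1. Now have -(7|31).
Both 7 ≡ 3 and 31 ≡ 3 (mod 4), so reciprocity gives (7|31) = -(31|7). Reduce: 31 ≡ 3 (mod 7). Now have (3|7).
Both 3 ≡ 3 and 7 ≡ 3 (mod 4), so reciprocity gives (3|7) = -(7|3). Reduce: 7 ≡ 1 (mod 3). Now have -(1|3).
(1|3) = 1. Collecting the sign factors: -1.
(-62|293) = -1, and 293 is prime, so -62 is not a quadratic residue mod 293.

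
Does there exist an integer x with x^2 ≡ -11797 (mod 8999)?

Pull out -1: (-11797|8999) = (-1|8999)·(11797|8999). Since 8999 ≡ 3 (mod 4), (-1|8999) = -1. Now have -(11797|8999).
Reduce the numerator: 11797 ≡ 2798 (mod 8999), so (11797|8999) = (2798|8999).
Factor out 2: 2798 = 2·1399. Since 8999 ≡ 7 (mod 8), (2|8999) = +1. Now have -(1399|8999).
Both 1399 ≡ 3 and 8999 ≡ 3 (mod 4), so reciprocity gives (1399|8999) = -(8999|1399). Reduce: 8999 ≡ 605 (mod 1399). Now have (605|1399).
605 ≡ 1 (mod 4), so quadratic reciprocity gives (605|1399) = (1399|605). Reduce: 1399 ≡ 189 (mod 605). Now have (189|605).
189 ≡ 1 (mod 4), so quadratic reciprocity gives (189|605) = (605|189). Reduce: 605 ≡ 38 (mod 189). Now have (38|189).
Factor out 2: 38 = 2·19. Since 189 ≡ 5 (mod 8), (2|189) = -1. Now have -(19|189).
189 ≡ 1 (mod 4), so quadratic reciprocity gives (19|189) = (189|19). Reduce: 189 ≡ 18 (mod 19). Now have -(18|19).
Factor out 2: 18 = 2·9. Since 19 ≡ 3 (mod 8), (2|19) = -1. Now have (9|19).
9 ≡ 1 (mod 4), so quadratic reciprocity gives (9|19) = (19|9). Reduce: 19 ≡ 1 (mod 9). Now have (1|9).
(1|9) = 1. Collecting the sign factors: 1.
(-11797|8999) = 1, and 8999 is prime, so -11797 is a quadratic residue mod 8999.

yes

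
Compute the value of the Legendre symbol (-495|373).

(-495|373)
  = (495|373)    [373 ≡ 1 mod 4 ⇒ (-1|373) = +1]
  = (122|373)    [495 ≡ 122 mod 373]
  = -(61|373)    [373 ≡ 5 mod 8 ⇒ (2|373) = -1]
  = -(373|61)    [QR: 61 ≡ 1 mod 4, sign kept]
  = -(7|61)    [373 ≡ 7 mod 61]
  = -(61|7)    [QR: 61 ≡ 1 mod 4, sign kept]
  = -(5|7)    [61 ≡ 5 mod 7]
  = -(7|5)    [QR: 5 ≡ 1 mod 4, sign kept]
  = -(2|5)    [7 ≡ 2 mod 5]
  = (1|5)    [5 ≡ 5 mod 8 ⇒ (2|5) = -1]
  = 1    [(1|5) = 1]

1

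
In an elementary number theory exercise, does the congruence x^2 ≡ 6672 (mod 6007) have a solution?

Reduce the numerator: 6672 ≡ 665 (mod 6007), so (6672|6007) = (665|6007).
665 ≡ 1 (mod 4), so quadratic reciprocity gives (665|6007) = (6007|665). Reduce: 6007 ≡ 22 (mod 665). Now have (22|665).
Factor out 2: 22 = 2·11. Since 665 ≡ 1 (mod 8), (2|665) = +1. Now have (11|665).
665 ≡ 1 (mod 4), so quadratic reciprocity gives (11|665) = (665|11). Reduce: 665 ≡ 5 (mod 11). Now have (5|11).
5 ≡ 1 (mod 4), so quadratic reciprocity gives (5|11) = (11|5). Reduce: 11 ≡ 1 (mod 5). Now have (1|5).
(1|5) = 1. Collecting the sign factors: 1.
(6672|6007) = 1, and 6007 is prime, so 6672 is a quadratic residue mod 6007.

yes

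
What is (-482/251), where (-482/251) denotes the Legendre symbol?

(-482/251)
  = (20/251)    [-482 ≡ 20 mod 251]
  = (5/251)    [251 ≡ 3 mod 8 ⇒ (2/251)^2 = +1]
  = (251/5)    [QR: 5 ≡ 1 mod 4, sign kept]
  = (1/5)    [251 ≡ 1 mod 5]
  = 1    [(1/5) = 1]

1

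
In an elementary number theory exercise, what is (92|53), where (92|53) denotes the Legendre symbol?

-1

(92|53)
  = (39|53)    [92 ≡ 39 mod 53]
  = (53|39)    [QR: 53 ≡ 1 mod 4, sign kept]
  = (14|39)    [53 ≡ 14 mod 39]
  = (7|39)    [39 ≡ 7 mod 8 ⇒ (2|39) = +1]
  = -(39|7)    [QR: both ≡ 3 mod 4, sign flips]
  = -(4|7)    [39 ≡ 4 mod 7]
  = -(1|7)    [7 ≡ 7 mod 8 ⇒ (2|7)^2 = +1]
  = -1    [(1|7) = 1]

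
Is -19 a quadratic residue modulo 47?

(-19/47)
  = -(19/47)    [47 ≡ 3 mod 4 ⇒ (-1/47) = -1]
  = (47/19)    [QR: both ≡ 3 mod 4, sign flips]
  = (9/19)    [47 ≡ 9 mod 19]
  = (19/9)    [QR: 9 ≡ 1 mod 4, sign kept]
  = (1/9)    [19 ≡ 1 mod 9]
  = 1    [(1/9) = 1]
(-19/47) = 1, and 47 is prime, so -19 is a quadratic residue mod 47.

yes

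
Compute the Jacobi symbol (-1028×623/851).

By multiplicativity, (-1028·623/851) = (-1028/851)·(623/851).
First factor (-1028/851):
(-1028/851)
  = (674/851)    [-1028 ≡ 674 mod 851]
  = -(337/851)    [851 ≡ 3 mod 8 ⇒ (2/851) = -1]
  = -(851/337)    [QR: 337 ≡ 1 mod 4, sign kept]
  = -(177/337)    [851 ≡ 177 mod 337]
  = -(337/177)    [QR: 177 ≡ 1 mod 4, sign kept]
  = -(160/177)    [337 ≡ 160 mod 177]
  = -(5/177)    [177 ≡ 1 mod 8 ⇒ (2/177)^5 = +1]
  = -(177/5)    [QR: 5 ≡ 1 mod 4, sign kept]
  = -(2/5)    [177 ≡ 2 mod 5]
  = (1/5)    [5 ≡ 5 mod 8 ⇒ (2/5) = -1]
  = 1    [(1/5) = 1]
Second factor (623/851):
(623/851)
  = -(851/623)    [QR: both ≡ 3 mod 4, sign flips]
  = -(228/623)    [851 ≡ 228 mod 623]
  = -(57/623)    [623 ≡ 7 mod 8 ⇒ (2/623)^2 = +1]
  = -(623/57)    [QR: 57 ≡ 1 mod 4, sign kept]
  = -(53/57)    [623 ≡ 53 mod 57]
  = -(57/53)    [QR: 53 ≡ 1 mod 4, sign kept]
  = -(4/53)    [57 ≡ 4 mod 53]
  = -(1/53)    [53 ≡ 5 mod 8 ⇒ (2/53)^2 = +1]
  = -1    [(1/53) = 1]
Product: (1)·(-1) = -1.

-1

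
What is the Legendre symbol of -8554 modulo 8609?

Reduce the numerator: -8554 ≡ 55 (mod 8609), so (-8554 / 8609) = (55 / 8609).
8609 ≡ 1 (mod 4), so quadratic reciprocity gives (55 / 8609) = (8609 / 55). Reduce: 8609 ≡ 29 (mod 55). Now have (29 / 55).
29 ≡ 1 (mod 4), so quadratic reciprocity gives (29 / 55) = (55 / 29). Reduce: 55 ≡ 26 (mod 29). Now have (26 / 29).
Factor out 2: 26 = 2·13. Since 29 ≡ 5 (mod 8), (2 / 29) = -1. Now have -(13 / 29).
13 ≡ 1 (mod 4), so quadratic reciprocity gives (13 / 29) = (29 / 13). Reduce: 29 ≡ 3 (mod 13). Now have -(3 / 13).
13 ≡ 1 (mod 4), so quadratic reciprocity gives (3 / 13) = (13 / 3). Reduce: 13 ≡ 1 (mod 3). Now have -(1 / 3).
(1 / 3) = 1. Collecting the sign factors: -1.

-1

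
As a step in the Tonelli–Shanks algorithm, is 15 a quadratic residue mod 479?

Both 15 ≡ 3 and 479 ≡ 3 (mod 4), so reciprocity gives (15|479) = -(479|15). Reduce: 479 ≡ 14 (mod 15). Now have -(14|15).
Factor out 2: 14 = 2·7. Since 15 ≡ 7 (mod 8), (2|15) = +1. Now have -(7|15).
Both 7 ≡ 3 and 15 ≡ 3 (mod 4), so reciprocity gives (7|15) = -(15|7). Reduce: 15 ≡ 1 (mod 7). Now have (1|7).
(1|7) = 1. Collecting the sign factors: 1.
The Legendre symbol is 1, so x^2 ≡ 15 (mod 479) has solution.

yes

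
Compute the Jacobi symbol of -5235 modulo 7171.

(-5235/7171)
  = (1936/7171)    [-5235 ≡ 1936 mod 7171]
  = (121/7171)    [7171 ≡ 3 mod 8 ⇒ (2/7171)^4 = +1]
  = (7171/121)    [QR: 121 ≡ 1 mod 4, sign kept]
  = (32/121)    [7171 ≡ 32 mod 121]
  = (1/121)    [121 ≡ 1 mod 8 ⇒ (2/121)^5 = +1]
  = 1    [(1/121) = 1]

1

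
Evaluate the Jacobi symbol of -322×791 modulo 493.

1

By multiplicativity, (-322·791|493) = (-322|493)·(791|493).
First factor (-322|493):
Pull out -1: (-322|493) = (-1|493)·(322|493). Since 493 ≡ 1 (mod 4), (-1|493) = +1. Now have (322|493).
Factor out 2: 322 = 2·161. Since 493 ≡ 5 (mod 8), (2|493) = -1. Now have -(161|493).
161 ≡ 1 (mod 4), so quadratic reciprocity gives (161|493) = (493|161). Reduce: 493 ≡ 10 (mod 161). Now have -(10|161).
Factor out 2: 10 = 2·5. Since 161 ≡ 1 (mod 8), (2|161) = +1. Now have -(5|161).
5 ≡ 1 (mod 4), so quadratic reciprocity gives (5|161) = (161|5). Reduce: 161 ≡ 1 (mod 5). Now have -(1|5).
(1|5) = 1. Collecting the sign factors: -1.
Second factor (791|493):
Reduce the numerator: 791 ≡ 298 (mod 493), so (791|493) = (298|493).
Factor out 2: 298 = 2·149. Since 493 ≡ 5 (mod 8), (2|493) = -1. Now have -(149|493).
149 ≡ 1 (mod 4), so quadratic reciprocity gives (149|493) = (493|149). Reduce: 493 ≡ 46 (mod 149). Now have -(46|149).
Factor out 2: 46 = 2·23. Since 149 ≡ 5 (mod 8), (2|149) = -1. Now have (23|149).
149 ≡ 1 (mod 4), so quadratic reciprocity gives (23|149) = (149|23). Reduce: 149 ≡ 11 (mod 23). Now have (11|23).
Both 11 ≡ 3 and 23 ≡ 3 (mod 4), so reciprocity gives (11|23) = -(23|11). Reduce: 23 ≡ 1 (mod 11). Now have -(1|11).
(1|11) = 1. Collecting the sign factors: -1.
Product: (-1)·(-1) = 1.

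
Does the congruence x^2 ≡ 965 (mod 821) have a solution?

Reduce the numerator: 965 ≡ 144 (mod 821), so (965/821) = (144/821).
Factor out 2: 144 = 2^4·9. Since 821 ≡ 5 (mod 8), (2/821) = -1, and (2/821)^4 = +1. Now have (9/821).
9 ≡ 1 (mod 4), so quadratic reciprocity gives (9/821) = (821/9). Reduce: 821 ≡ 2 (mod 9). Now have (2/9).
Factor out 2: 2 = 2. Since 9 ≡ 1 (mod 8), (2/9) = +1. Now have (1/9).
(1/9) = 1. Collecting the sign factors: 1.
(965/821) = 1, and 821 is prime, so 965 is a quadratic residue mod 821.

yes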